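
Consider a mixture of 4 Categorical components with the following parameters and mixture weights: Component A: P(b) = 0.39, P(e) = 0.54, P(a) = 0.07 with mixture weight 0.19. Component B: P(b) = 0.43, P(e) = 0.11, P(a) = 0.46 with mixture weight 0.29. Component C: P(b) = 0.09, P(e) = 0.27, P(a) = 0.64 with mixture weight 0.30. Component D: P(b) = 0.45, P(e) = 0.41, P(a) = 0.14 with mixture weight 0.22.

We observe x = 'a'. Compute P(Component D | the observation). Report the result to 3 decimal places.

0.083

Apply Bayes' rule: the posterior for each component is proportional to its prior times its likelihood at x.
Component likelihoods at x = 'a':
  L_A = 0.07
  L_B = 0.46
  L_C = 0.64
  L_D = 0.14
Weight by the priors:
  w_A·L_A = 0.19 × 0.07 = 0.0133
  w_B·L_B = 0.29 × 0.46 = 0.1334
  w_C·L_C = 0.30 × 0.64 = 0.192
  w_D·L_D = 0.22 × 0.14 = 0.0308
Sum: 0.0133 + 0.1334 + 0.192 + 0.0308 = 0.3695
So the posterior for Component D is 0.0308 / 0.3695 ≈ 0.083.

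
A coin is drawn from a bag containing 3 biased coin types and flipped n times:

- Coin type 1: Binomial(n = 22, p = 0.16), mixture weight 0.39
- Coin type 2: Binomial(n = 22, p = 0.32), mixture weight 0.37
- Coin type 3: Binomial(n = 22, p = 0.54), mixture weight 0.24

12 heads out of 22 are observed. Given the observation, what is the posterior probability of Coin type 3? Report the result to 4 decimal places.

0.8738

Apply Bayes' rule: the posterior for each component is proportional to its prior times its likelihood at x.
Evaluate each component's likelihood at the observed value:
  p_1 = 3.18346e-05
  p_2 = 0.01576
  p_3 = 0.168644
Weight by the priors:
  w_1·p_1 = 0.39 × 3.18346e-05 = 1.24155e-05
  w_2·p_2 = 0.37 × 0.01576 = 0.00583119
  w_3·p_3 = 0.24 × 0.168644 = 0.0404745
Denominator: 1.24155e-05 + 0.00583119 + 0.0404745 = 0.0463181
P(Coin type 3 | 12 heads out of 22) = 0.0404745 / 0.0463181 ≈ 0.8738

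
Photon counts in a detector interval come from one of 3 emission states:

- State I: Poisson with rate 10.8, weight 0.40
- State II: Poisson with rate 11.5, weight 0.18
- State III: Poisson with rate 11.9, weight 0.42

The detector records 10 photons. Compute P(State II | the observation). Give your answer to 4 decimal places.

Apply Bayes' rule: the posterior for each component is proportional to its prior times its likelihood at x.
Evaluate each component's likelihood at the observed value:
  f_I = 0.121365
  f_II = 0.112935
  f_III = 0.106562
Unnormalised posteriors:
  P(Z=I)·f_I = 0.40 × 0.121365 = 0.0485461
  P(Z=II)·f_II = 0.18 × 0.112935 = 0.0203283
  P(Z=III)·f_III = 0.42 × 0.106562 = 0.044756
Sum: 0.0485461 + 0.0203283 + 0.044756 = 0.11363
P(State II | x) = 0.0203283 / 0.11363 ≈ 0.1789

0.1789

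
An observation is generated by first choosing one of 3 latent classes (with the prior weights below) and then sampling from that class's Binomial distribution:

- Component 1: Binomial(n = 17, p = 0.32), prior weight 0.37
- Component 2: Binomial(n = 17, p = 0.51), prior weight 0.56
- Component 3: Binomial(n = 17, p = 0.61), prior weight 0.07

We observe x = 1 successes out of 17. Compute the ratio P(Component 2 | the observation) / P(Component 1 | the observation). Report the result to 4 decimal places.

Only the two components matter; the odds are (π_i f_i(x)) / (π_j f_j(x)).
Binomial probabilities:
  L_1 = 0.0113695
  L_2 = 9.57539e-05
  L_3 = 2.97038e-06
5.36222e-05 / 0.00420672 ≈ 0.0127

0.0127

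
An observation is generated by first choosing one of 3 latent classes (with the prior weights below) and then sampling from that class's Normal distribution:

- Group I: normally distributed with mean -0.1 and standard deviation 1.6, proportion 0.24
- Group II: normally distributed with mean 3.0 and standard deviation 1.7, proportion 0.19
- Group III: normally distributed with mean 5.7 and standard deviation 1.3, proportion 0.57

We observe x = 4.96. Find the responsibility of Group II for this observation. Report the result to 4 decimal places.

Apply Bayes' rule: the posterior for each component is proportional to its prior times its likelihood at x.
Normal densities:
  L_I = (1/(1.6·√(2π)))·exp(−(4.96−-0.1)²/(2·1.6²)) = 0.249339·exp(-5.00070) = 0.00167885
  L_II = (1/(1.7·√(2π)))·exp(−(4.96−3.0)²/(2·1.7²)) = 0.234672·exp(-0.66464) = 0.120729
  L_III = (1/(1.3·√(2π)))·exp(−(4.96−5.7)²/(2·1.3²)) = 0.306879·exp(-0.16201) = 0.260979
Unnormalised posteriors:
  P(Z=I)·L_I = 0.24 × 0.00167885 = 0.000402924
  P(Z=II)·L_II = 0.19 × 0.120729 = 0.0229386
  P(Z=III)·L_III = 0.57 × 0.260979 = 0.148758
Evidence: 0.000402924 + 0.0229386 + 0.148758 = 0.1721
P(Group II | 4.96) = 0.0229386 / 0.1721 ≈ 0.1333

0.1333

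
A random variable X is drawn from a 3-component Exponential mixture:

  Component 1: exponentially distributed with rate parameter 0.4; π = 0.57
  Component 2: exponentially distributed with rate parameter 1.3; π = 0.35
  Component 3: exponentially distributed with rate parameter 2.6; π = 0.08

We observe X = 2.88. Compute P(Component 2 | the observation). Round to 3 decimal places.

0.130

Apply Bayes' rule: the posterior for each component is proportional to its prior times its likelihood at x.
Component likelihoods at x = 2.88:
  f_1 = 0.4·e^(−0.4·2.88) = 0.4·e^(−1.1520) = 0.126402
  f_2 = 1.3·e^(−1.3·2.88) = 1.3·e^(−3.7440) = 0.0307571
  f_3 = 2.6·e^(−2.6·2.88) = 2.6·e^(−7.4880) = 0.00145538
Weight by the priors:
  π_1·f_1 = 0.57 × 0.126402 = 0.0720489
  π_2·f_2 = 0.35 × 0.0307571 = 0.010765
  π_3·f_3 = 0.08 × 0.00145538 = 0.00011643
Normaliser: 0.0720489 + 0.010765 + 0.00011643 = 0.0829303
P(Component 2 | 2.88) = 0.010765 / 0.0829303 ≈ 0.130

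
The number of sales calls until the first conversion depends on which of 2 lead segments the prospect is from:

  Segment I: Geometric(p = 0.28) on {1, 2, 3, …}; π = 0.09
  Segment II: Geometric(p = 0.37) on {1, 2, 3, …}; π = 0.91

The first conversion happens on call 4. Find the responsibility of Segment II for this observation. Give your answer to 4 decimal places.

0.8995

By Bayes' theorem, P(k | x) = π_k f_k(x) / Σ_j π_j f_j(x).
Geometric probabilities:
  f_I = 0.28·(1−0.28)^3 = 0.28·0.373248 = 0.104509
  f_II = 0.37·(1−0.37)^3 = 0.37·0.250047 = 0.0925174
Prior × likelihood for each component:
  π_I·f_I = 0.09 × 0.104509 = 0.00940585
  π_II·f_II = 0.91 × 0.0925174 = 0.0841908
Sum: 0.00940585 + 0.0841908 = 0.0935967
P(Segment II | the observation) ≈ 0.8995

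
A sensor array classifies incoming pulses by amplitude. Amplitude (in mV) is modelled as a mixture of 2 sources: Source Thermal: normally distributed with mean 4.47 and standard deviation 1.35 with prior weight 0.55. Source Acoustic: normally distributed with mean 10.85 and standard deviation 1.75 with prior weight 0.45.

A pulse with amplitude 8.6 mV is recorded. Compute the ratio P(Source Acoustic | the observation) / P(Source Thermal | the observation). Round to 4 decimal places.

29.7498

Posterior odds = (π_i f_i(x)) / (π_j f_j(x)); the normalising sum cancels.
Component likelihoods at x = 8.6 mV:
  f_Thermal = (1/(1.35·√(2π)))·exp(−(8.6−4.47)²/(2·1.35²)) = 0.295513·exp(-4.67953) = 0.00274335
  f_Acoustic = (1/(1.75·√(2π)))·exp(−(8.6−10.85)²/(2·1.75²)) = 0.227967·exp(-0.82653) = 0.0997503
0.0448876 / 0.00150884 ≈ 29.7498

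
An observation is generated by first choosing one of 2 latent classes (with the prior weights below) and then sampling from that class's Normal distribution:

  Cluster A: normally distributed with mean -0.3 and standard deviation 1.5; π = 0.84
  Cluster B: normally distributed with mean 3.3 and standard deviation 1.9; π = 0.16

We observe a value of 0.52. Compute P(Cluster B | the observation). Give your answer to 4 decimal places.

0.0565

The responsibility of component k is π_k f_k(x) divided by Σ_j π_j f_j(x).
Normal densities:
  L_A = (1/(1.5·√(2π)))·exp(−(0.52−-0.3)²/(2·1.5²)) = 0.265962·exp(-0.14942) = 0.229048
  L_B = (1/(1.9·√(2π)))·exp(−(0.52−3.3)²/(2·1.9²)) = 0.209970·exp(-1.07042) = 0.0719914
Prior × likelihood for each component:
  π_A·L_A = 0.84 × 0.229048 = 0.1924
  π_B·L_B = 0.16 × 0.0719914 = 0.0115186
Normaliser: 0.1924 + 0.0115186 = 0.203919
P(Cluster B | data) = 0.0115186 / 0.203919 ≈ 0.0565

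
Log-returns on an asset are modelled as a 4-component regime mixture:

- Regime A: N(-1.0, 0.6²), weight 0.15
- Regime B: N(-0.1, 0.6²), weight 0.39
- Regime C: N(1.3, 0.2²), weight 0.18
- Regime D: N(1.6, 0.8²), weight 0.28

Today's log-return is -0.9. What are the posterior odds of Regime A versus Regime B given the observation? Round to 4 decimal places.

Since P(k|x) ∝ w_k f_k(x), the posterior odds are w_i f_i(x) / (w_j f_j(x)).
Component likelihoods at x = -0.9:
  p_A = 0.655733
  p_B = 0.27335
  p_C = 1.05941e-26
  p_D = 0.00377782
Odds = (0.15/0.39) × (0.655733/0.27335) = 0.384615 × 2.39888 ≈ 0.9226

0.9226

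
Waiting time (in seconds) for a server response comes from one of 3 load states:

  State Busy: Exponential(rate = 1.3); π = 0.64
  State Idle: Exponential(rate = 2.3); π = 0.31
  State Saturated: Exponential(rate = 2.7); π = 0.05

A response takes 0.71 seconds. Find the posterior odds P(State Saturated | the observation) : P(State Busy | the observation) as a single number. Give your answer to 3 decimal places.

0.060

Since P(k|x) ∝ π_k f_k(x), the posterior odds are π_i f_i(x) / (π_j f_j(x)).
Exponential densities:
  L_Busy = 0.516523
  L_Idle = 0.449288
  L_Saturated = 0.397028
Odds = (0.05/0.64) × (0.397028/0.516523) = 0.078125 × 0.768655 ≈ 0.060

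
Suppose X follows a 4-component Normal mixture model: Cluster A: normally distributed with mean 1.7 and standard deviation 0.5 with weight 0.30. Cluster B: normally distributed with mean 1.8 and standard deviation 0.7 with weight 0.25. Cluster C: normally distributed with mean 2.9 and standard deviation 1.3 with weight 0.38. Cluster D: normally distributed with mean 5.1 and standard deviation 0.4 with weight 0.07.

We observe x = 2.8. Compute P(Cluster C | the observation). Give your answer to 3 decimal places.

By Bayes' theorem, P(k | x) = w_k f_k(x) / Σ_j w_j f_j(x).
Normal densities:
  p_A = (1/(0.5·√(2π)))·exp(−(2.8−1.7)²/(2·0.5²)) = 0.797885·exp(-2.42000) = 0.0709492
  p_B = (1/(0.7·√(2π)))·exp(−(2.8−1.8)²/(2·0.7²)) = 0.569918·exp(-1.02041) = 0.205426
  p_C = (1/(1.3·√(2π)))·exp(−(2.8−2.9)²/(2·1.3²)) = 0.306879·exp(-0.00296) = 0.305972
  p_D = (1/(0.4·√(2π)))·exp(−(2.8−5.1)²/(2·0.4²)) = 0.997356·exp(-16.53125) = 6.59811e-08
Prior × likelihood for each component:
  w_A·p_A = 0.30 × 0.0709492 = 0.0212848
  w_B·p_B = 0.25 × 0.205426 = 0.0513564
  w_C·p_C = 0.38 × 0.305972 = 0.116269
  w_D·p_D = 0.07 × 6.59811e-08 = 4.61868e-09
Normaliser: 0.0212848 + 0.0513564 + 0.116269 + 4.61868e-09 = 0.188911
P(Cluster C | 2.8) ≈ 0.615

0.615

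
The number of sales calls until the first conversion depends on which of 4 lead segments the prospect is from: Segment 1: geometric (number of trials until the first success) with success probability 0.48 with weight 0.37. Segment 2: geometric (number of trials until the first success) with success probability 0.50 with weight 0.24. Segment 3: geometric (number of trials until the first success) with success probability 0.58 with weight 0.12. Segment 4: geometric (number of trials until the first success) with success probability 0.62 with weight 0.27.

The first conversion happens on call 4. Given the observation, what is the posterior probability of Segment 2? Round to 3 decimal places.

0.276

By Bayes' theorem, P(k | x) = π_k f_k(x) / Σ_j π_j f_j(x).
Component likelihoods at x = 4:
  p_1 = 0.0674918
  p_2 = 0.0625
  p_3 = 0.042971
  p_4 = 0.0340206
Weight by the priors:
  π_1·p_1 = 0.37 × 0.0674918 = 0.024972
  π_2·p_2 = 0.24 × 0.0625 = 0.015
  π_3·p_3 = 0.12 × 0.042971 = 0.00515652
  π_4·p_4 = 0.27 × 0.0340206 = 0.00918557
Marginal: 0.024972 + 0.015 + 0.00515652 + 0.00918557 = 0.0543141
P(Segment 2 | the observation) = 0.015 / 0.0543141 ≈ 0.276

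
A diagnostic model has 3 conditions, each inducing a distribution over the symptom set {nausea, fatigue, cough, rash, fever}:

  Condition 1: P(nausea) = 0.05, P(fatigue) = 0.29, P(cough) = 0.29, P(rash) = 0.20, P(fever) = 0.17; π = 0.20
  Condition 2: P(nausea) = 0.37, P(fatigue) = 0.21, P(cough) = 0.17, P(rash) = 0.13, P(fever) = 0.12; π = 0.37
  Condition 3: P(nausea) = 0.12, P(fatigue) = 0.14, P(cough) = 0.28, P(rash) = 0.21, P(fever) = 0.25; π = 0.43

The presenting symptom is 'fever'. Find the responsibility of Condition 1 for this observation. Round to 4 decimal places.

By Bayes' theorem, P(k | x) = P(Z=k) f_k(x) / Σ_j P(Z=j) f_j(x).
Categorical probabilities:
  p_1 = 0.17
  p_2 = 0.12
  p_3 = 0.25
Prior × likelihood for each component:
  P(Z=1)·p_1 = 0.20 × 0.17 = 0.034
  P(Z=2)·p_2 = 0.37 × 0.12 = 0.0444
  P(Z=3)·p_3 = 0.43 × 0.25 = 0.1075
Marginal: 0.034 + 0.0444 + 0.1075 = 0.1859
P(Condition 1 | x) ≈ 0.1829

0.1829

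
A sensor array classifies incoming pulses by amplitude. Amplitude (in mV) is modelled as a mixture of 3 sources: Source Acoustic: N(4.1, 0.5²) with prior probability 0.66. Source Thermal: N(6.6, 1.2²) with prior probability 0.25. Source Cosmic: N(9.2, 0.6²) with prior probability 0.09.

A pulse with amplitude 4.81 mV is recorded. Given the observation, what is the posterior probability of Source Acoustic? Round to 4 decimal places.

0.8755

The responsibility of component k is π_k f_k(x) divided by Σ_j π_j f_j(x).
Component likelihoods at x = 4.81 mV:
  L_Acoustic = 0.291128
  L_Thermal = 0.109285
  L_Cosmic = 1.57791e-12
Multiply by the mixture weights:
  π_Acoustic·L_Acoustic = 0.66 × 0.291128 = 0.192145
  π_Thermal·L_Thermal = 0.25 × 0.109285 = 0.0273213
  π_Cosmic·L_Cosmic = 0.09 × 1.57791e-12 = 1.42012e-13
Normaliser: 0.192145 + 0.0273213 + 1.42012e-13 = 0.219466
P(Source Acoustic | the observation) ≈ 0.8755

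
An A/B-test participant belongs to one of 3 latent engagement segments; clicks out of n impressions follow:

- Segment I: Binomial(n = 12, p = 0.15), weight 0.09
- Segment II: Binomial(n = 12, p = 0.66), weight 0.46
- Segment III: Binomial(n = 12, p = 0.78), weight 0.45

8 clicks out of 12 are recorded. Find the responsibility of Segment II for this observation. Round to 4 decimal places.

Posterior ∝ prior × likelihood, so P(k | x) ∝ w_k f_k(x); normalise over all components.
Binomial probabilities:
  L_I = C(12,8)·0.15^8·0.85^4 = 495·2.56289e-07·0.522006 = 6.62233e-05
  L_II = C(12,8)·0.66^8·0.34^4 = 495·0.0360041·0.0133634 = 0.238162
  L_III = C(12,8)·0.78^8·0.22^4 = 495·0.137011·0.00234256 = 0.158874
Weight by the priors:
  w_I·L_I = 0.09 × 6.62233e-05 = 5.9601e-06
  w_II·L_II = 0.46 × 0.238162 = 0.109554
  w_III·L_III = 0.45 × 0.158874 = 0.0714933
Evidence: 5.9601e-06 + 0.109554 + 0.0714933 = 0.181054
Responsibility of Segment II: 0.109554 / 0.181054 ≈ 0.6051

0.6051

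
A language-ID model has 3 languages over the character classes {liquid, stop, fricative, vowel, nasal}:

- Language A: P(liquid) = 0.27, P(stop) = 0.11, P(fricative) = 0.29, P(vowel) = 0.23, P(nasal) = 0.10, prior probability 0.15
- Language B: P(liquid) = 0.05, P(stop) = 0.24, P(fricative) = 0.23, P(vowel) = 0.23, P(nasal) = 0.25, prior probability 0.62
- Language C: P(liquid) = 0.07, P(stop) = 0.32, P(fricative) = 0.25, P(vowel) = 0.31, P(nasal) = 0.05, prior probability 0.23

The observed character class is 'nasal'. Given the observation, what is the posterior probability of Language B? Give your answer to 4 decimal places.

0.8540

Apply Bayes' rule: the posterior for each component is proportional to its prior times its likelihood at x.
Evaluate each component's likelihood at the observed value:
  f_A = 0.1
  f_B = 0.25
  f_C = 0.05
Multiply by the mixture weights:
  π_A·f_A = 0.15 × 0.1 = 0.015
  π_B·f_B = 0.62 × 0.25 = 0.155
  π_C·f_C = 0.23 × 0.05 = 0.0115
Sum: 0.015 + 0.155 + 0.0115 = 0.1815
P(Language B | the observation) = 0.155 / 0.1815 ≈ 0.8540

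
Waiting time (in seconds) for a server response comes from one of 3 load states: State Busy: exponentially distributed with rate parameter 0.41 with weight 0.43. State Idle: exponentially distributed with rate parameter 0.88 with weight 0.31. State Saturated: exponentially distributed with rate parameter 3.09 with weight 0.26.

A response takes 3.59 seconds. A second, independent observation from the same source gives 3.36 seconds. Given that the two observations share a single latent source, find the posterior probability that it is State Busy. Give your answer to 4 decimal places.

0.8876

Posterior ∝ prior × likelihood, so P(k | x) ∝ P(Z=k) f_k(x); normalise over all components.
Since both observations come from the same component, the likelihood for component k is f_k(x₁)·f_k(x₂).
  f_Busy = [0.0940905] × [0.103395] = 0.00972849
  f_Idle = [0.0373645] × [0.0457468] = 0.00170931
  f_Saturated = [4.70204e-05] × [9.57061e-05] = 4.50014e-09
Prior × likelihood for each component:
  P(Z=Busy)·f_Busy = 0.43 × 0.00972849 = 0.00418325
  P(Z=Idle)·f_Idle = 0.31 × 0.00170931 = 0.000529885
  P(Z=Saturated)·f_Saturated = 0.26 × 4.50014e-09 = 1.17004e-09
Evidence: 0.00418325 + 0.000529885 + 1.17004e-09 = 0.00471314
P(State Busy | data) = 0.00418325 / 0.00471314 ≈ 0.8876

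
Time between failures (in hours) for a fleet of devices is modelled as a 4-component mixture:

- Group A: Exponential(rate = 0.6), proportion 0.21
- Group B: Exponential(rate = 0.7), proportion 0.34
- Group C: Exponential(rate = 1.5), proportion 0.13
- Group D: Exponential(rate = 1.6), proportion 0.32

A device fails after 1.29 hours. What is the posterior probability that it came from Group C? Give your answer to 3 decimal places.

P(component k | x) = π_k·f_k(x) / marginal(x), where marginal(x) = Σ_j π_j·f_j(x).
Exponential densities:
  L_A = 0.6·e^(−0.6·1.29) = 0.6·e^(−0.7740) = 0.276699
  L_B = 0.7·e^(−0.7·1.29) = 0.7·e^(−0.9030) = 0.283746
  L_C = 1.5·e^(−1.5·1.29) = 1.5·e^(−1.9350) = 0.216636
  L_D = 1.6·e^(−1.6·1.29) = 1.6·e^(−2.0640) = 0.203112
Prior × likelihood for each component:
  π_A·L_A = 0.21 × 0.276699 = 0.0581068
  π_B·L_B = 0.34 × 0.283746 = 0.0964737
  π_C·L_C = 0.13 × 0.216636 = 0.0281627
  π_D·L_D = 0.32 × 0.203112 = 0.0649959
Marginal: 0.0581068 + 0.0964737 + 0.0281627 + 0.0649959 = 0.247739
P(Group C | the observation) ≈ 0.114

0.114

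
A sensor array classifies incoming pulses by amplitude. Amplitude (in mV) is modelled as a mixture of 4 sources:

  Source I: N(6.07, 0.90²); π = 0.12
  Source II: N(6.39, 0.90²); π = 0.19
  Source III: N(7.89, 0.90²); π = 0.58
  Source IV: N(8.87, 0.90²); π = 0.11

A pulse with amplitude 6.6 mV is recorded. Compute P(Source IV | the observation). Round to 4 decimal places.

0.0092

The responsibility of component k is P(Z=k) f_k(x) divided by Σ_j P(Z=j) f_j(x).
Component likelihoods at x = 6.6 mV:
  p_I = (1/(0.90·√(2π)))·exp(−(6.6−6.07)²/(2·0.90²)) = 0.443269·exp(-0.17340) = 0.372703
  p_II = (1/(0.90·√(2π)))·exp(−(6.6−6.39)²/(2·0.90²)) = 0.443269·exp(-0.02722) = 0.431365
  p_III = (1/(0.90·√(2π)))·exp(−(6.6−7.89)²/(2·0.90²)) = 0.443269·exp(-1.02722) = 0.15869
  p_IV = (1/(0.90·√(2π)))·exp(−(6.6−8.87)²/(2·0.90²)) = 0.443269·exp(-3.18080) = 0.0184189
Prior × likelihood for each component:
  P(Z=I)·p_I = 0.12 × 0.372703 = 0.0447244
  P(Z=II)·p_II = 0.19 × 0.431365 = 0.0819594
  P(Z=III)·p_III = 0.58 × 0.15869 = 0.0920404
  P(Z=IV)·p_IV = 0.11 × 0.0184189 = 0.00202607
Marginal: 0.0447244 + 0.0819594 + 0.0920404 + 0.00202607 = 0.22075
Responsibility of Source IV: 0.00202607 / 0.22075 ≈ 0.0092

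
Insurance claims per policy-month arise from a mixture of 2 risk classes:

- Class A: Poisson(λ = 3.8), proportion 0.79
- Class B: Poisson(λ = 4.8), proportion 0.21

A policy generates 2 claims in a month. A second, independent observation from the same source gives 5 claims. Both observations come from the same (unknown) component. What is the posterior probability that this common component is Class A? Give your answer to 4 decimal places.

0.8442

By Bayes' theorem, P(k | x) = P(Z=k) f_k(x) / Σ_j P(Z=j) f_j(x).
Since both observations come from the same component, the likelihood for component k is f_k(x₁)·f_k(x₂).
  f_A = [e^(−3.8)·3.8^2/2! = 0.161517] × [0.147713] = 0.0238581
  f_B = [e^(−4.8)·4.8^2/2! = 0.0948067] × [0.174748] = 0.0165672
Multiply by the mixture weights:
  P(Z=A)·f_A = 0.79 × 0.0238581 = 0.0188479
  P(Z=B)·f_B = 0.21 × 0.0165672 = 0.00347912
Normaliser: 0.0188479 + 0.00347912 = 0.022327
So the posterior for Class A is 0.0188479 / 0.022327 ≈ 0.8442.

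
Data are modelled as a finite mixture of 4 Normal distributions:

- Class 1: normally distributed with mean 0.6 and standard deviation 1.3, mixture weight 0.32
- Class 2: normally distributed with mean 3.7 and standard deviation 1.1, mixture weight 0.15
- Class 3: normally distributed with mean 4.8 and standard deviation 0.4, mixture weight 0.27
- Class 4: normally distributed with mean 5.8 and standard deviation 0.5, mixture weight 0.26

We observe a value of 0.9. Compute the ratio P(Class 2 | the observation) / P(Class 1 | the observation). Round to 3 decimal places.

Since P(k|x) ∝ π_k f_k(x), the posterior odds are π_i f_i(x) / (π_j f_j(x)).
Component likelihoods at x = 0.9:
  f_1 = 0.298815
  f_2 = 0.0142085
  f_3 = 2.27138e-21
  f_4 = 1.1146e-21
Odds = (0.15/0.32) × (0.0142085/0.298815) = 0.46875 × 0.0475493 ≈ 0.022

0.022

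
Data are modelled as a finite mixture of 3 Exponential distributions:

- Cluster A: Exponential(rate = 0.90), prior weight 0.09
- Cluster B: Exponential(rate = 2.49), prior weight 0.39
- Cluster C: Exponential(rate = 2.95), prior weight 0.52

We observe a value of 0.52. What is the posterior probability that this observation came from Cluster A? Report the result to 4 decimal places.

0.0783

Posterior ∝ prior × likelihood, so P(k | x) ∝ π_k f_k(x); normalise over all components.
Component likelihoods at x = 0.52:
  f_A = 0.563628
  f_B = 0.682142
  f_C = 0.63623
Unnormalised posteriors:
  π_A·f_A = 0.09 × 0.563628 = 0.0507265
  π_B·f_B = 0.39 × 0.682142 = 0.266035
  π_C·f_C = 0.52 × 0.63623 = 0.33084
Denominator: 0.0507265 + 0.266035 + 0.33084 = 0.647602
P(Cluster A | the observation) = 0.0507265 / 0.647602 ≈ 0.0783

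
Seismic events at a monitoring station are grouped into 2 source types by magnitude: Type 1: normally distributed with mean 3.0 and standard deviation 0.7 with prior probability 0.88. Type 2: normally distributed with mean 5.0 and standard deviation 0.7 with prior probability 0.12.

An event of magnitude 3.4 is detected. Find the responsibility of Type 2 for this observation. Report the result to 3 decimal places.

0.012

By Bayes' theorem, P(k | x) = w_k f_k(x) / Σ_j w_j f_j(x).
Normal densities:
  L_1 = (1/(0.7·√(2π)))·exp(−(3.4−3.0)²/(2·0.7²)) = 0.569918·exp(-0.16327) = 0.484068
  L_2 = (1/(0.7·√(2π)))·exp(−(3.4−5.0)²/(2·0.7²)) = 0.569918·exp(-2.61224) = 0.0418147
Weight by the priors:
  w_1·L_1 = 0.88 × 0.484068 = 0.42598
  w_2·L_2 = 0.12 × 0.0418147 = 0.00501776
Marginal: 0.42598 + 0.00501776 = 0.430998
P(Type 2 | the observation) ≈ 0.012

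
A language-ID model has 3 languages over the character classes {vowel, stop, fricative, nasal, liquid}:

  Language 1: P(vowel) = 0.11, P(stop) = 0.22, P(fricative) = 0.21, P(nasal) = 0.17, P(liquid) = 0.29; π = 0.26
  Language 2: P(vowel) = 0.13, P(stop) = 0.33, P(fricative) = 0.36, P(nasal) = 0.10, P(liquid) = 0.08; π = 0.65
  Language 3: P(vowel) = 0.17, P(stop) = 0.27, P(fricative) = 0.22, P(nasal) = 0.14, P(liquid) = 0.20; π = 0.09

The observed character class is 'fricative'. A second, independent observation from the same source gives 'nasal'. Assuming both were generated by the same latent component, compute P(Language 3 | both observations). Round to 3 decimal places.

Posterior ∝ prior × likelihood, so P(k | x) ∝ π_k f_k(x); normalise over all components.
Since both observations come from the same component, the likelihood for component k is f_k(x₁)·f_k(x₂).
  L_1 = [P(fricative | comp) = 0.21] × [0.17] = 0.0357
  L_2 = [P(fricative | comp) = 0.36] × [0.1] = 0.036
  L_3 = [P(fricative | comp) = 0.22] × [0.14] = 0.0308
Multiply by the mixture weights:
  π_1·L_1 = 0.26 × 0.0357 = 0.009282
  π_2·L_2 = 0.65 × 0.036 = 0.0234
  π_3·L_3 = 0.09 × 0.0308 = 0.002772
Evidence: 0.009282 + 0.0234 + 0.002772 = 0.035454
So the posterior for Language 3 is 0.002772 / 0.035454 ≈ 0.078.

0.078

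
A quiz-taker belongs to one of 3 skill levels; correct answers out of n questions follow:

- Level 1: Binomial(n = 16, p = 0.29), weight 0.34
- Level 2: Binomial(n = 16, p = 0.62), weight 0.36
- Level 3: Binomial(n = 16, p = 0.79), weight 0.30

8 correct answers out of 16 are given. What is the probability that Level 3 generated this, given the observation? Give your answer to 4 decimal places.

0.0367

P(component k | x) = π_k·f_k(x) / marginal(x), where marginal(x) = Σ_j π_j·f_j(x).
Evaluate each component's likelihood at the observed value:
  L_1 = 0.0415747
  L_2 = 0.122175
  L_3 = 0.00738499
Multiply by the mixture weights:
  π_1·L_1 = 0.34 × 0.0415747 = 0.0141354
  π_2·L_2 = 0.36 × 0.122175 = 0.0439828
  π_3·L_3 = 0.30 × 0.00738499 = 0.0022155
Evidence: 0.0141354 + 0.0439828 + 0.0022155 = 0.0603337
P(Level 3 | x) ≈ 0.0367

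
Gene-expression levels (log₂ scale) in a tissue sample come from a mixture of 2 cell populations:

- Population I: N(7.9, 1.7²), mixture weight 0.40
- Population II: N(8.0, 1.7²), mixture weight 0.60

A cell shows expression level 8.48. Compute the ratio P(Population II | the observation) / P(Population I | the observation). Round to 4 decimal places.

Only the two components matter; the odds are (π_i f_i(x)) / (π_j f_j(x)).
Evaluate each component's likelihood at the observed value:
  L_I = 0.221404
  L_II = 0.225502
Posterior odds = (π_II·L_II) / (π_I·L_I) = (0.60·0.225502) / (0.40·0.221404) = 0.135301 / 0.0885615 ≈ 1.5278

1.5278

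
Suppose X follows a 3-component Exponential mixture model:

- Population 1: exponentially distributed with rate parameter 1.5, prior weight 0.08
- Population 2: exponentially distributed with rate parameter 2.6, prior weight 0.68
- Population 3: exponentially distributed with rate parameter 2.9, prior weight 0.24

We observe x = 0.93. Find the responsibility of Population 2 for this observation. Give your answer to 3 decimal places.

The responsibility of component k is w_k f_k(x) divided by Σ_j w_j f_j(x).
Exponential densities:
  f_1 = 1.5·e^(−1.5·0.93) = 1.5·e^(−1.3950) = 0.37175
  f_2 = 2.6·e^(−2.6·0.93) = 2.6·e^(−2.4180) = 0.231659
  f_3 = 2.9·e^(−2.9·0.93) = 2.9·e^(−2.6970) = 0.195482
Prior × likelihood for each component:
  w_1·f_1 = 0.08 × 0.37175 = 0.02974
  w_2·f_2 = 0.68 × 0.231659 = 0.157528
  w_3·f_3 = 0.24 × 0.195482 = 0.0469156
Evidence: 0.02974 + 0.157528 + 0.0469156 = 0.234184
P(Population 2 | the observation) = 0.157528 / 0.234184 ≈ 0.673

0.673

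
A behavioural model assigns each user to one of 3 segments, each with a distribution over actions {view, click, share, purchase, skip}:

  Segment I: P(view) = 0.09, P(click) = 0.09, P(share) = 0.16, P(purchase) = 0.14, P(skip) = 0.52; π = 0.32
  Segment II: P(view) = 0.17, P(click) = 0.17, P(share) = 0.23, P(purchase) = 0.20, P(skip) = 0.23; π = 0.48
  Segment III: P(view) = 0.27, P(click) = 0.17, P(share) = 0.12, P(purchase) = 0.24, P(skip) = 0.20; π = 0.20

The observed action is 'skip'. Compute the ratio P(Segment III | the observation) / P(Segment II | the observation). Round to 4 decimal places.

0.3623

The posterior odds equal the prior odds times the likelihood ratio: (π_i/π_j)·(f_i(x)/f_j(x)).
Categorical probabilities:
  f_I = P(skip | comp) = 0.52
  f_II = P(skip | comp) = 0.23
  f_III = P(skip | comp) = 0.20
Odds = (0.20/0.48) × (0.2/0.23) = 0.416667 × 0.869565 ≈ 0.3623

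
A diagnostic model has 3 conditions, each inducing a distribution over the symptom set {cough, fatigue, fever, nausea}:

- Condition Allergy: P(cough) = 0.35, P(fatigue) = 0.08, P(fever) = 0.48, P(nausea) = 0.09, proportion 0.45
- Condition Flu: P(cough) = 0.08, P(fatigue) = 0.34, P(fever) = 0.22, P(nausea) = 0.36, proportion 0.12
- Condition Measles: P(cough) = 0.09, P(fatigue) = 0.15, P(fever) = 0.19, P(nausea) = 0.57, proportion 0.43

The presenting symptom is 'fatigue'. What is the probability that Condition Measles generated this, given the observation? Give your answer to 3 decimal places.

0.456

P(component k | x) = w_k·f_k(x) / marginal(x), where marginal(x) = Σ_j w_j·f_j(x).
Evaluate each component's likelihood at the observed value:
  p_Allergy = P(fatigue | comp) = 0.08
  p_Flu = P(fatigue | comp) = 0.34
  p_Measles = P(fatigue | comp) = 0.15
Prior × likelihood for each component:
  w_Allergy·p_Allergy = 0.45 × 0.08 = 0.036
  w_Flu·p_Flu = 0.12 × 0.34 = 0.0408
  w_Measles·p_Measles = 0.43 × 0.15 = 0.0645
Denominator: 0.036 + 0.0408 + 0.0645 = 0.1413
P(Condition Measles | the observation) = 0.0645 / 0.1413 ≈ 0.456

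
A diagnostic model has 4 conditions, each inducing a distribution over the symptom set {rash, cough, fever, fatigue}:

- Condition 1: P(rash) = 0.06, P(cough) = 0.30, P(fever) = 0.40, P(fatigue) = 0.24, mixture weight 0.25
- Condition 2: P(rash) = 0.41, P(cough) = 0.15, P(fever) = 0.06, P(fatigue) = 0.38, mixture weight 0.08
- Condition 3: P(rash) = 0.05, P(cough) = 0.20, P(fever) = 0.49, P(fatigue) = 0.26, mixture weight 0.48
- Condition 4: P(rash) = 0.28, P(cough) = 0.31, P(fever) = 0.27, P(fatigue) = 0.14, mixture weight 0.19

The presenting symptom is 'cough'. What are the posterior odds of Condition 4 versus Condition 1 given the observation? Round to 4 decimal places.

0.7853

Since P(k|x) ∝ P(Z=k) f_k(x), the posterior odds are P(Z=i) f_i(x) / (P(Z=j) f_j(x)).
Evaluate each component's likelihood at the observed value:
  L_1 = P(cough | comp) = 0.30
  L_2 = P(cough | comp) = 0.15
  L_3 = P(cough | comp) = 0.20
  L_4 = P(cough | comp) = 0.31
Posterior odds = (P(Z=4)·L_4) / (P(Z=1)·L_1) = (0.19·0.31) / (0.25·0.3) = 0.0589 / 0.075 ≈ 0.7853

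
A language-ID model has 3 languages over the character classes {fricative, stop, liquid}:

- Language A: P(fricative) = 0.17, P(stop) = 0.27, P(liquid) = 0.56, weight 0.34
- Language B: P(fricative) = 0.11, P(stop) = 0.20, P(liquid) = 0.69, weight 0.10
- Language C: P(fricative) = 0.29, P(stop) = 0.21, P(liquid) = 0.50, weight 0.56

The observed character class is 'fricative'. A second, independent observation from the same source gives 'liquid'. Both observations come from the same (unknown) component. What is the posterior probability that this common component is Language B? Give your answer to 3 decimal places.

0.063

P(component k | x) = P(Z=k)·f_k(x) / marginal(x), where marginal(x) = Σ_j P(Z=j)·f_j(x).
Since both observations come from the same component, the likelihood for component k is f_k(x₁)·f_k(x₂).
  f_A = [P(fricative | comp) = 0.17] × [0.56] = 0.0952
  f_B = [P(fricative | comp) = 0.11] × [0.69] = 0.0759
  f_C = [P(fricative | comp) = 0.29] × [0.5] = 0.145
Multiply by the mixture weights:
  P(Z=A)·f_A = 0.34 × 0.0952 = 0.032368
  P(Z=B)·f_B = 0.10 × 0.0759 = 0.00759
  P(Z=C)·f_C = 0.56 × 0.145 = 0.0812
Marginal: 0.032368 + 0.00759 + 0.0812 = 0.121158
Responsibility of Language B: 0.00759 / 0.121158 ≈ 0.063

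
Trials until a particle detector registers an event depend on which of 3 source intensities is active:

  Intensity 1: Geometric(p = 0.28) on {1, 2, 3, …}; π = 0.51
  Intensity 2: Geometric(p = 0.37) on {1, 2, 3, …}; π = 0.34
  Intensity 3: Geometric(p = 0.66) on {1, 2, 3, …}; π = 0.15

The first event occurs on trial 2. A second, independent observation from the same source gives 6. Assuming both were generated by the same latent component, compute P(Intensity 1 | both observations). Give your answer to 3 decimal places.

0.649

P(component k | x) = P(Z=k)·f_k(x) / marginal(x), where marginal(x) = Σ_j P(Z=j)·f_j(x).
Since both observations come from the same component, the likelihood for component k is f_k(x₁)·f_k(x₂).
  f_1 = [0.28·(1−0.28)^1 = 0.28·0.72 = 0.2016] × [0.0541777] = 0.0109222
  f_2 = [0.37·(1−0.37)^1 = 0.37·0.63 = 0.2331] × [0.0367202] = 0.00855947
  f_3 = [0.66·(1−0.66)^1 = 0.66·0.34 = 0.2244] × [0.00299874] = 0.000672917
Prior × likelihood for each component:
  P(Z=1)·f_1 = 0.51 × 0.0109222 = 0.00557033
  P(Z=2)·f_2 = 0.34 × 0.00855947 = 0.00291022
  P(Z=3)·f_3 = 0.15 × 0.000672917 = 0.000100938
Denominator: 0.00557033 + 0.00291022 + 0.000100938 = 0.00858149
P(Intensity 1 | x₁, x₂) ≈ 0.649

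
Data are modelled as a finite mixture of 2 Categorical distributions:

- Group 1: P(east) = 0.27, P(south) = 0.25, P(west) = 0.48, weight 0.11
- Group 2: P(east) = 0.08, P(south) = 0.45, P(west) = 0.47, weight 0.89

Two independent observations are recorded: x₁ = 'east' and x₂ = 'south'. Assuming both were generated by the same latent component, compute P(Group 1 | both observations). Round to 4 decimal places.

0.1881

Apply Bayes' rule: the posterior for each component is proportional to its prior times its likelihood at x.
Since both observations come from the same component, the likelihood for component k is f_k(x₁)·f_k(x₂).
  L_1 = [0.27] × [0.25] = 0.0675
  L_2 = [0.08] × [0.45] = 0.036
Multiply by the mixture weights:
  P(Z=1)·L_1 = 0.11 × 0.0675 = 0.007425
  P(Z=2)·L_2 = 0.89 × 0.036 = 0.03204
Denominator: 0.007425 + 0.03204 = 0.039465
P(Group 1 | x₁, x₂) = 0.007425 / 0.039465 ≈ 0.1881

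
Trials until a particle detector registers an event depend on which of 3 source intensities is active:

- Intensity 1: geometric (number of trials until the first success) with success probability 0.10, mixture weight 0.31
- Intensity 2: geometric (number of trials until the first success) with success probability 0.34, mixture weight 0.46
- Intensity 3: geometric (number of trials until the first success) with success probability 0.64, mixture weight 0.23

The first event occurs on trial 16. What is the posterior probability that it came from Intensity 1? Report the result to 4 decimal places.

P(component k | x) = P(Z=k)·f_k(x) / marginal(x), where marginal(x) = Σ_j P(Z=j)·f_j(x).
Geometric probabilities:
  L_1 = 0.10·(1−0.10)^15 = 0.10·0.205891 = 0.0205891
  L_2 = 0.34·(1−0.34)^15 = 0.34·0.00196408 = 0.000667787
  L_3 = 0.64·(1−0.64)^15 = 0.64·2.21074e-07 = 1.41487e-07
Prior × likelihood for each component:
  P(Z=1)·L_1 = 0.31 × 0.0205891 = 0.00638263
  P(Z=2)·L_2 = 0.46 × 0.000667787 = 0.000307182
  P(Z=3)·L_3 = 0.23 × 1.41487e-07 = 3.25421e-08
Evidence: 0.00638263 + 0.000307182 + 3.25421e-08 = 0.00668984
P(Intensity 1 | 16) = 0.00638263 / 0.00668984 ≈ 0.9541

0.9541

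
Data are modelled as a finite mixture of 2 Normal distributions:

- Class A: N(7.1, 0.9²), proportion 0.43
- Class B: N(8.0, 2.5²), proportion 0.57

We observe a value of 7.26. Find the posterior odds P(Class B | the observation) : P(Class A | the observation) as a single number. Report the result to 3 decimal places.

0.464

The posterior odds equal the prior odds times the likelihood ratio: (w_i/w_j)·(f_i(x)/f_j(x)).
Evaluate each component's likelihood at the observed value:
  p_A = 0.43632
  p_B = 0.152737
0.0870601 / 0.187617 ≈ 0.464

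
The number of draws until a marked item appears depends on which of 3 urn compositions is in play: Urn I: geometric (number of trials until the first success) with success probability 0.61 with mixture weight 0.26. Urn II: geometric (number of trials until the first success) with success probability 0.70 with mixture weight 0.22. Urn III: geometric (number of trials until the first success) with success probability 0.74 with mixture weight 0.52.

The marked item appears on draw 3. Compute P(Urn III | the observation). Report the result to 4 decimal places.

The responsibility of component k is w_k f_k(x) divided by Σ_j w_j f_j(x).
Component likelihoods at x = 3:
  p_I = 0.61·(1−0.61)^2 = 0.61·0.1521 = 0.092781
  p_II = 0.70·(1−0.70)^2 = 0.70·0.09 = 0.063
  p_III = 0.74·(1−0.74)^2 = 0.74·0.0676 = 0.050024
Weight by the priors:
  w_I·p_I = 0.26 × 0.092781 = 0.0241231
  w_II·p_II = 0.22 × 0.063 = 0.01386
  w_III·p_III = 0.52 × 0.050024 = 0.0260125
Normaliser: 0.0241231 + 0.01386 + 0.0260125 = 0.0639955
So the posterior for Urn III is 0.0260125 / 0.0639955 ≈ 0.4065.

0.4065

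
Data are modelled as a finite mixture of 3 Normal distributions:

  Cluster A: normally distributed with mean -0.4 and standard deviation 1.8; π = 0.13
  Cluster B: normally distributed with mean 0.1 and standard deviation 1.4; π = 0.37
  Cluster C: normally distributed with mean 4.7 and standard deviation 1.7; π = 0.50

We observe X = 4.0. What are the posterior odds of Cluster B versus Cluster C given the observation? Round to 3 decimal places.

0.020

Only the two components matter; the odds are (π_i f_i(x)) / (π_j f_j(x)).
Normal densities:
  p_A = 0.0111716
  p_B = 0.00588403
  p_C = 0.215598
Odds = (0.37/0.50) × (0.00588403/0.215598) = 0.74 × 0.0272917 ≈ 0.020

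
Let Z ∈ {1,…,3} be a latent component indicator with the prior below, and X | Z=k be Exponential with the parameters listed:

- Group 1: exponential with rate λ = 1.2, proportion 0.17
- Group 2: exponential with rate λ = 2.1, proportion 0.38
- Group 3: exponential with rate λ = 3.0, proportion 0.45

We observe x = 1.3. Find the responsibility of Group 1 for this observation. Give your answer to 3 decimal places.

0.351

The responsibility of component k is π_k f_k(x) divided by Σ_j π_j f_j(x).
Component likelihoods at x = 1.3:
  p_1 = 1.2·e^(−1.2·1.3) = 1.2·e^(−1.5600) = 0.252163
  p_2 = 2.1·e^(−2.1·1.3) = 2.1·e^(−2.7300) = 0.136961
  p_3 = 3.0·e^(−3.0·1.3) = 3.0·e^(−3.9000) = 0.0607257
Unnormalised posteriors:
  π_1·p_1 = 0.17 × 0.252163 = 0.0428678
  π_2·p_2 = 0.38 × 0.136961 = 0.052045
  π_3·p_3 = 0.45 × 0.0607257 = 0.0273266
Marginal: 0.0428678 + 0.052045 + 0.0273266 = 0.122239
P(Group 1 | 1.3) ≈ 0.351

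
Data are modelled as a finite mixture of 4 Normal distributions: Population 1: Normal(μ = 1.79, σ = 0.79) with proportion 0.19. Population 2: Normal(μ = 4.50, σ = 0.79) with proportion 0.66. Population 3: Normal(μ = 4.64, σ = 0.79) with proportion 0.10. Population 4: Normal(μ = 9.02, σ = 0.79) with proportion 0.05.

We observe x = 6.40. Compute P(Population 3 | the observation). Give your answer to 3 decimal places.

The responsibility of component k is w_k f_k(x) divided by Σ_j w_j f_j(x).
Component likelihoods at x = 6.40:
  L_1 = (1/(0.79·√(2π)))·exp(−(6.40−1.79)²/(2·0.79²)) = 0.504990·exp(-17.02620) = 2.03657e-08
  L_2 = (1/(0.79·√(2π)))·exp(−(6.40−4.50)²/(2·0.79²)) = 0.504990·exp(-2.89216) = 0.0280048
  L_3 = (1/(0.79·√(2π)))·exp(−(6.40−4.64)²/(2·0.79²)) = 0.504990·exp(-2.48165) = 0.0422196
  L_4 = (1/(0.79·√(2π)))·exp(−(6.40−9.02)²/(2·0.79²)) = 0.504990·exp(-5.49944) = 0.00206494
Weight by the priors:
  w_1·L_1 = 0.19 × 2.03657e-08 = 3.86948e-09
  w_2·L_2 = 0.66 × 0.0280048 = 0.0184831
  w_3·L_3 = 0.10 × 0.0422196 = 0.00422196
  w_4·L_4 = 0.05 × 0.00206494 = 0.000103247
Marginal: 3.86948e-09 + 0.0184831 + 0.00422196 + 0.000103247 = 0.0228084
So the posterior for Population 3 is 0.00422196 / 0.0228084 ≈ 0.185.

0.185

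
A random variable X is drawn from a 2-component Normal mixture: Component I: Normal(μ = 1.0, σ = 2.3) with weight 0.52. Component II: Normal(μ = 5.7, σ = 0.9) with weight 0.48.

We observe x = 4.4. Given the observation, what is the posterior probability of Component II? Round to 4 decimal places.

The responsibility of component k is π_k f_k(x) divided by Σ_j π_j f_j(x).
Evaluate each component's likelihood at the observed value:
  L_I = 0.0581648
  L_II = 0.156173
Prior × likelihood for each component:
  π_I·L_I = 0.52 × 0.0581648 = 0.0302457
  π_II·L_II = 0.48 × 0.156173 = 0.0749633
Evidence: 0.0302457 + 0.0749633 = 0.105209
Responsibility of Component II: 0.0749633 / 0.105209 ≈ 0.7125

0.7125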